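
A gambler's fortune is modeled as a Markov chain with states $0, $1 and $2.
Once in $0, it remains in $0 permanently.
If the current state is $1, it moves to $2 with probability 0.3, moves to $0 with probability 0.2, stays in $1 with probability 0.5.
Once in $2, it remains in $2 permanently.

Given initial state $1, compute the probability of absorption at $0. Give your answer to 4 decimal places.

0.4000

Let h(s) be the probability of absorption at $0 starting from transient state s. Then h($0) = 1 and h($2) = 0. By first-step analysis:
h($1) = 0.2·1 + 0.5·h($1) + 0.3·0
Solving: h($1) = 0.4000.
Starting from $1, the probability is 0.4000.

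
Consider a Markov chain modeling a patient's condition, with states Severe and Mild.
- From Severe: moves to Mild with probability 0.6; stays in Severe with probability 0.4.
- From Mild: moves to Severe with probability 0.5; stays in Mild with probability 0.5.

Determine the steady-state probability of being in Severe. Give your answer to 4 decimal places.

Let the stationary distribution be π with π = πP and π_1 + π_2 = 1.
π_1 = 0.4·π_1 + 0.5·π_2
Solving with the normalization constraint gives π = (0.4545, 0.5455).
So the stationary probability of Severe is 0.4545.

0.4545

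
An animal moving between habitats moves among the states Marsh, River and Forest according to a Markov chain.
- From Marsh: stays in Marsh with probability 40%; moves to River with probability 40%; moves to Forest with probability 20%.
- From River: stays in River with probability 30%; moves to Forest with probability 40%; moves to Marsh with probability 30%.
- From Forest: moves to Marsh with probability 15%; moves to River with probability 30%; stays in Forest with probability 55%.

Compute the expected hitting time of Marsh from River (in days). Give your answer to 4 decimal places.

4.3590

Let t(s) be the expected number of days to first reach Marsh from state s, with t(Marsh) = 0. Conditioning on the first day:
t(River) = 1 + 0.3·t(River) + 0.4·t(Forest)
t(Forest) = 1 + 0.3·t(River) + 0.55·t(Forest)
Solving: t(River) = 4.3590, t(Forest) = 5.1282.
Expected days from River to Marsh: 4.3590.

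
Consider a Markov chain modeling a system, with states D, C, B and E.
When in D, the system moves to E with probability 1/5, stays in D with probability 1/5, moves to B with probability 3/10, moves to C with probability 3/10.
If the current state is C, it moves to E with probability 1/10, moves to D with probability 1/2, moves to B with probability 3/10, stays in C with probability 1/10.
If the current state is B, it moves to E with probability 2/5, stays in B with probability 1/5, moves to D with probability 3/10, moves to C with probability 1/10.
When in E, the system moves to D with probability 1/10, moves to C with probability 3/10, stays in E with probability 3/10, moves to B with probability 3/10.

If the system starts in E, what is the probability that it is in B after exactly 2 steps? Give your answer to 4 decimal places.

Propagate the distribution vector 2 steps from E.
After 0 steps: (0.0000, 0.0000, 0.0000, 1.0000)
After 1 step: (0.1000, 0.3000, 0.3000, 0.3000)
After 2 steps: (0.2900, 0.1800, 0.2700, 0.2600)
P(in B after 2 steps) = 0.2700

0.2700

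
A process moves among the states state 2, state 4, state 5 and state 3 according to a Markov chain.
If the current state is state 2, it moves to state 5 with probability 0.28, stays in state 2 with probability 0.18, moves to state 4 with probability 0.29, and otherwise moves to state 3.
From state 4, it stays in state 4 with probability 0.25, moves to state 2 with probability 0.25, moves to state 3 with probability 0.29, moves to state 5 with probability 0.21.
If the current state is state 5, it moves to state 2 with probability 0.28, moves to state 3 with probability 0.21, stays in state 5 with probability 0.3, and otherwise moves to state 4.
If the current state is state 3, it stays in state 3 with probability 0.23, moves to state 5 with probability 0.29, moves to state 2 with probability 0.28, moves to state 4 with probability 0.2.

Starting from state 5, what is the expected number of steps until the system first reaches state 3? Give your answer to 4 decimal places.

4.1828

Let t(s) be the expected number of steps to first reach state 3 from state s, with t(state 3) = 0. Conditioning on the first step:
t(state 2) = 1 + 0.18·t(state 2) + 0.29·t(state 4) + 0.28·t(state 5)
t(state 4) = 1 + 0.25·t(state 2) + 0.25·t(state 4) + 0.21·t(state 5)
t(state 5) = 1 + 0.28·t(state 2) + 0.21·t(state 4) + 0.3·t(state 5)
Solving: t(state 2) = 4.0058, t(state 4) = 3.8398, t(state 5) = 4.1828.
Expected steps from state 5 to state 3: 4.1828.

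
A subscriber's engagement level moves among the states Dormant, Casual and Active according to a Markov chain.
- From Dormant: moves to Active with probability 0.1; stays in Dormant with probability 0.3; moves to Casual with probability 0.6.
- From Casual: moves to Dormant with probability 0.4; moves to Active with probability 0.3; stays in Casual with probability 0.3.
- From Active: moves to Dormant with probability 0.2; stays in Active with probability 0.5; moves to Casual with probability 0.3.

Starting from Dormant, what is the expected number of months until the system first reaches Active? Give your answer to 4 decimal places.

Let t(s) be the expected number of months to first reach Active from state s, with t(Active) = 0. Conditioning on the first month:
t(Dormant) = 1 + 0.3·t(Dormant) + 0.6·t(Casual)
t(Casual) = 1 + 0.4·t(Dormant) + 0.3·t(Casual)
Solving: t(Dormant) = 5.2000, t(Casual) = 4.4000.
Expected months from Dormant to Active: 5.2000.

5.2000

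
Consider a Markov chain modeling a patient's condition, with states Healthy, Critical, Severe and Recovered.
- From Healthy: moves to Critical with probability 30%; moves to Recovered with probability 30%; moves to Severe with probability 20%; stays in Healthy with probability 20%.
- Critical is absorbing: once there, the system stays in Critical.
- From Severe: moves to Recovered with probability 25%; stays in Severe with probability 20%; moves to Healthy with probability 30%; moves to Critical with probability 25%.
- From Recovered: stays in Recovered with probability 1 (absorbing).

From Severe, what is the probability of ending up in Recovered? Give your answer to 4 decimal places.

Let h(s) be the probability of absorption at Recovered starting from transient state s. Then h(Recovered) = 1 and h(Critical) = 0. By first-step analysis:
h(Healthy) = 0.2·h(Healthy) + 0.3·0 + 0.2·h(Severe) + 0.3·1
h(Severe) = 0.3·h(Healthy) + 0.25·0 + 0.2·h(Severe) + 0.25·1
Solving: h(Healthy) = 0.5000, h(Severe) = 0.5000.
Starting from Severe, the probability is 0.5000.

0.5000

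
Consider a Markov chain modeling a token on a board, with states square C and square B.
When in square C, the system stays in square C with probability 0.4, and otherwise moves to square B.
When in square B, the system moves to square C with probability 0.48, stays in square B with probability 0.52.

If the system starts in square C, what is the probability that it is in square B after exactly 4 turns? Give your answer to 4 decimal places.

Propagate the distribution vector 4 turns from square C.
After 0 turns: (1.0000, 0.0000)
After 1 turn: (0.4000, 0.6000)
After 2 turns: (0.4480, 0.5520)
After 3 turns: (0.4442, 0.5558)
After 4 turns: (0.4445, 0.5555)
P(in square B after 4 turns) = 0.5555

0.5555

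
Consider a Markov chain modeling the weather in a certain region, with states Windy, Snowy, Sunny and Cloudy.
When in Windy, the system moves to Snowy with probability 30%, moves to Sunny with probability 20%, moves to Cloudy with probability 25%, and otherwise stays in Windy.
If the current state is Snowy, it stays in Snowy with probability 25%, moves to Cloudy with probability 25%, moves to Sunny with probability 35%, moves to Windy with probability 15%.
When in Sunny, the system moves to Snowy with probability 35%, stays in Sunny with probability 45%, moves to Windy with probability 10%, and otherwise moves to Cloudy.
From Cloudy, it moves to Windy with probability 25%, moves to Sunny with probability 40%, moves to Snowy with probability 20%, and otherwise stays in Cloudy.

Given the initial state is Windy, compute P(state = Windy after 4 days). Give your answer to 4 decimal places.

Propagate the distribution vector 4 days from Windy.
After 0 days: (1.0000, 0.0000, 0.0000, 0.0000)
After 1 day: (0.2500, 0.3000, 0.2000, 0.2500)
After 2 days: (0.1900, 0.2700, 0.3450, 0.1950)
After 3 days: (0.1713, 0.2843, 0.3658, 0.1788)
After 4 days: (0.1667, 0.2862, 0.3698, 0.1773)
P(in Windy after 4 days) = 0.1667

0.1667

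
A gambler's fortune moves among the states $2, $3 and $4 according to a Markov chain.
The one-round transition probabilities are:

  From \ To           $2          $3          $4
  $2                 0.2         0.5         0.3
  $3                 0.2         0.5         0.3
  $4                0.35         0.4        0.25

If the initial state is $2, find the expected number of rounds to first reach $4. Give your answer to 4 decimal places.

Let t(s) be the expected number of rounds to first reach $4 from state s, with t($4) = 0. Conditioning on the first round:
t($2) = 1 + 0.2·t($2) + 0.5·t($3)
t($3) = 1 + 0.2·t($2) + 0.5·t($3)
Solving: t($2) = 3.3333, t($3) = 3.3333.
Expected rounds from $2 to $4: 3.3333.

3.3333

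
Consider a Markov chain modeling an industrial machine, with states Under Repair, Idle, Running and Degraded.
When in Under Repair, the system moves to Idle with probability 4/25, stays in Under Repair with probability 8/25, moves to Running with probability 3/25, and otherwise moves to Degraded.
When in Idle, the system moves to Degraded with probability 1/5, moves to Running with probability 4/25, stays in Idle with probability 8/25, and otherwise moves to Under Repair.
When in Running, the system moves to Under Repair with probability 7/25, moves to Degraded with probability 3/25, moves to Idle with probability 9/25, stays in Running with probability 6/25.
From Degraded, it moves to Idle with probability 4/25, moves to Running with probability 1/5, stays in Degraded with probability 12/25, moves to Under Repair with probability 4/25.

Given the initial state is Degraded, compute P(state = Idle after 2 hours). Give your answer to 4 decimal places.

0.2256

Propagate the distribution vector 2 hours from Degraded.
After 0 hours: (0.0000, 0.0000, 0.0000, 1.0000)
After 1 hour: (0.1600, 0.1600, 0.2000, 0.4800)
After 2 hours: (0.2352, 0.2256, 0.1888, 0.3504)
P(in Idle after 2 hours) = 0.2256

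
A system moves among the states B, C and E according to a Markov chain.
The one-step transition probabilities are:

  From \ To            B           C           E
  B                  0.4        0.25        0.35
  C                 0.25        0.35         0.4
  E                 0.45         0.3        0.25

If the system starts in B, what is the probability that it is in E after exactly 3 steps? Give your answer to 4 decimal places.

Propagate the distribution vector 3 steps from B.
After 0 steps: (1.0000, 0.0000, 0.0000)
After 1 step: (0.4000, 0.2500, 0.3500)
After 2 steps: (0.3800, 0.2925, 0.3275)
After 3 steps: (0.3725, 0.2956, 0.3319)
P(in E after 3 steps) = 0.3319

0.3319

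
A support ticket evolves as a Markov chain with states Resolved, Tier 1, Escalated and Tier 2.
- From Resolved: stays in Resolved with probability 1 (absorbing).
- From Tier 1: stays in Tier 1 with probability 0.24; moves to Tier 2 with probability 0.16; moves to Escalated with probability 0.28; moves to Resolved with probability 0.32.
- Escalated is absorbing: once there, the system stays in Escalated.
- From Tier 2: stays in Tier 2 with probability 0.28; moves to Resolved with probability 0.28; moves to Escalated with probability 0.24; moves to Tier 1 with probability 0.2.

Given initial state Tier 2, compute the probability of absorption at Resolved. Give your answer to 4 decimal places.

Let h(s) be the probability of absorption at Resolved starting from transient state s. Then h(Resolved) = 1 and h(Escalated) = 0. By first-step analysis:
h(Tier 1) = 0.32·1 + 0.24·h(Tier 1) + 0.28·0 + 0.16·h(Tier 2)
h(Tier 2) = 0.28·1 + 0.2·h(Tier 1) + 0.24·0 + 0.28·h(Tier 2)
Solving: h(Tier 1) = 0.5342, h(Tier 2) = 0.5373.
Starting from Tier 2, the probability is 0.5373.

0.5373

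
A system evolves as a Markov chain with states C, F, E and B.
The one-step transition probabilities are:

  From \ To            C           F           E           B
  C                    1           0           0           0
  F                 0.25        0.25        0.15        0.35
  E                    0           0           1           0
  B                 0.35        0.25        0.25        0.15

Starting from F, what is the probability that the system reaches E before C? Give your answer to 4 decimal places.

0.3909

Let h(s) be the probability of absorption at E starting from transient state s. Then h(E) = 1 and h(C) = 0. By first-step analysis:
h(F) = 0.25·0 + 0.25·h(F) + 0.15·1 + 0.35·h(B)
h(B) = 0.35·0 + 0.25·h(F) + 0.25·1 + 0.15·h(B)
Solving: h(F) = 0.3909, h(B) = 0.4091.
Starting from F, the probability is 0.3909.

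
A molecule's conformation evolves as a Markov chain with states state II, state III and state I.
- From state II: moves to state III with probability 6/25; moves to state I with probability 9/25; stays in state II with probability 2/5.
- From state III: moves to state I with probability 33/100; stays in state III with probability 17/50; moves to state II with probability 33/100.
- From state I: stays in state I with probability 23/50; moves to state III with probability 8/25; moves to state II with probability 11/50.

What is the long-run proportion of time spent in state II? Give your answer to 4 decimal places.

Let the stationary distribution be π with π = πP and π_1 + π_2 + π_3 = 1.
π_1 = 0.4·π_1 + 0.33·π_2 + 0.22·π_3
π_2 = 0.24·π_1 + 0.34·π_2 + 0.32·π_3
Solving with the normalization constraint gives π = (0.3087, 0.3013, 0.3900).
So the stationary probability of state II is 0.3087.

0.3087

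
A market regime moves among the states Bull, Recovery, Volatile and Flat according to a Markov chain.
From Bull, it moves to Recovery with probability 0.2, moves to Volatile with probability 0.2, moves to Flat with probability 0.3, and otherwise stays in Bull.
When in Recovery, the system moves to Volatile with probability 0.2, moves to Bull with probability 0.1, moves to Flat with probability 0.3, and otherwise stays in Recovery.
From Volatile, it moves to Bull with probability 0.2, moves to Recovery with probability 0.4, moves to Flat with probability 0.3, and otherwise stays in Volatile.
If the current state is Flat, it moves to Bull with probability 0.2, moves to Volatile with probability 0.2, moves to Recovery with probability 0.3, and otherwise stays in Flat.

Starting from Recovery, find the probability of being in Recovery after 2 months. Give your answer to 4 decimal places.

Propagate the distribution vector 2 months from Recovery.
After 0 months: (0.0000, 1.0000, 0.0000, 0.0000)
After 1 month: (0.1000, 0.4000, 0.2000, 0.3000)
After 2 months: (0.1700, 0.3500, 0.1800, 0.3000)
P(in Recovery after 2 months) = 0.3500

0.3500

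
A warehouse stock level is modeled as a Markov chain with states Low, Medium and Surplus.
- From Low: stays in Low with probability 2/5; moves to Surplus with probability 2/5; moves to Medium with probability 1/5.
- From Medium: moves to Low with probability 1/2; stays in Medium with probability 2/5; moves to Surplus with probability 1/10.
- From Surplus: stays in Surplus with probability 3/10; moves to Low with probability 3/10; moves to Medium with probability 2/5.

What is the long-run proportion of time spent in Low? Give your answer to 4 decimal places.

0.4043

Let the stationary distribution be π with π = πP and π_1 + π_2 + π_3 = 1.
π_1 = 0.4·π_1 + 0.5·π_2 + 0.3·π_3
π_2 = 0.2·π_1 + 0.4·π_2 + 0.4·π_3
Solving with the normalization constraint gives π = (0.4043, 0.3191, 0.2766).
So the stationary probability of Low is 0.4043.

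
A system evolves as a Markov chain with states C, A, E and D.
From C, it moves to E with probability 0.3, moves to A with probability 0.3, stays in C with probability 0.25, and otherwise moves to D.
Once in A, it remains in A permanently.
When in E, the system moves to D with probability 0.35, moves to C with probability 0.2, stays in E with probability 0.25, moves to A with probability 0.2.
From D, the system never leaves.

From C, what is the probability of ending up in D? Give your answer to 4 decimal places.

0.4328

Let h(s) be the probability of absorption at D starting from transient state s. Then h(D) = 1 and h(A) = 0. By first-step analysis:
h(C) = 0.25·h(C) + 0.3·0 + 0.3·h(E) + 0.15·1
h(E) = 0.2·h(C) + 0.2·0 + 0.25·h(E) + 0.35·1
Solving: h(C) = 0.4328, h(E) = 0.5821.
Starting from C, the probability is 0.4328.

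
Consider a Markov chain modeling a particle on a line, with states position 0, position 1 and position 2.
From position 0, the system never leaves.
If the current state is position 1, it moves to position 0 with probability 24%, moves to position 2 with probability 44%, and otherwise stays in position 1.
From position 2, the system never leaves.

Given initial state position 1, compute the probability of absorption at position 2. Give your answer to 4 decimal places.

Let h(s) be the probability of absorption at position 2 starting from transient state s. Then h(position 2) = 1 and h(position 0) = 0. By first-step analysis:
h(position 1) = 0.24·0 + 0.32·h(position 1) + 0.44·1
Solving: h(position 1) = 0.6471.
Starting from position 1, the probability is 0.6471.

0.6471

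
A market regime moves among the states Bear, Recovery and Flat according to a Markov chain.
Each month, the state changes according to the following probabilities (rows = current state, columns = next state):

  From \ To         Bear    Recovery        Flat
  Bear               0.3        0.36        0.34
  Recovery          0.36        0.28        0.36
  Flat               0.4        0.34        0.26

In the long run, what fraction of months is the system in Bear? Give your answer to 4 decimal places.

0.3517

Let the stationary distribution be π with π = πP and π_1 + π_2 + π_3 = 1.
π_1 = 0.3·π_1 + 0.36·π_2 + 0.4·π_3
π_2 = 0.36·π_1 + 0.28·π_2 + 0.34·π_3
Solving with the normalization constraint gives π = (0.3517, 0.3274, 0.3209).
So the stationary probability of Bear is 0.3517.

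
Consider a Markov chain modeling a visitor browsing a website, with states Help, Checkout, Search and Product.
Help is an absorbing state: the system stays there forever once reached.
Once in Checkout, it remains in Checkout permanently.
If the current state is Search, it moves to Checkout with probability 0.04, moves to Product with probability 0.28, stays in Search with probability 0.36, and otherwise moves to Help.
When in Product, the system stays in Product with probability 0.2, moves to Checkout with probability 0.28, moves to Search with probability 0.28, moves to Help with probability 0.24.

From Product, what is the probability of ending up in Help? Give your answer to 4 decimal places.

0.5609

Let h(s) be the probability of absorption at Help starting from transient state s. Then h(Help) = 1 and h(Checkout) = 0. By first-step analysis:
h(Search) = 0.32·1 + 0.04·0 + 0.36·h(Search) + 0.28·h(Product)
h(Product) = 0.24·1 + 0.28·0 + 0.28·h(Search) + 0.2·h(Product)
Solving: h(Search) = 0.7454, h(Product) = 0.5609.
Starting from Product, the probability is 0.5609.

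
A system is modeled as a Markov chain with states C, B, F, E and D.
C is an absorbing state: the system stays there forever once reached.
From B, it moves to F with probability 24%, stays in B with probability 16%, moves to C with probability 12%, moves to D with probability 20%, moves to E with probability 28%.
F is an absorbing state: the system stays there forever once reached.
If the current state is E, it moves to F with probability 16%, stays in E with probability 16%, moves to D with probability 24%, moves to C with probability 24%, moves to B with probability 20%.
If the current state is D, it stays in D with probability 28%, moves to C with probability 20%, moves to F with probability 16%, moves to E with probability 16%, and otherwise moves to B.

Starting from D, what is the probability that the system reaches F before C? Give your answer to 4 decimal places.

0.4775

Let h(s) be the probability of absorption at F starting from transient state s. Then h(F) = 1 and h(C) = 0. By first-step analysis:
h(B) = 0.12·0 + 0.16·h(B) + 0.24·1 + 0.28·h(E) + 0.2·h(D)
h(E) = 0.24·0 + 0.2·h(B) + 0.16·1 + 0.16·h(E) + 0.24·h(D)
h(D) = 0.2·0 + 0.2·h(B) + 0.16·1 + 0.16·h(E) + 0.28·h(D)
Solving: h(B) = 0.5522, h(E) = 0.4584, h(D) = 0.4775.
Starting from D, the probability is 0.4775.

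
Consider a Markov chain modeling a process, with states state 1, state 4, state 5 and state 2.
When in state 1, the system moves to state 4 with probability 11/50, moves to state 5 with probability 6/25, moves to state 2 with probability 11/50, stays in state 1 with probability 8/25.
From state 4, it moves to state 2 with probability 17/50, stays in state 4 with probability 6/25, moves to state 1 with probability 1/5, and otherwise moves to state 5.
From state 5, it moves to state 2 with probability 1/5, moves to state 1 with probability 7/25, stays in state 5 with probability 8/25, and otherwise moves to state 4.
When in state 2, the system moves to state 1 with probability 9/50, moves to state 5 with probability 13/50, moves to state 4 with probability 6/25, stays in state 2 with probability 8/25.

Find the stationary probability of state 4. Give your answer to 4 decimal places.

Let the stationary distribution be π with π = πP and π_1 + π_2 + π_3 + π_4 = 1.
π_1 = 0.32·π_1 + 0.2·π_2 + 0.28·π_3 + 0.18·π_4
π_2 = 0.22·π_1 + 0.24·π_2 + 0.2·π_3 + 0.24·π_4
π_3 = 0.24·π_1 + 0.22·π_2 + 0.32·π_3 + 0.26·π_4
Solving with the normalization constraint gives π = (0.2450, 0.2246, 0.2618, 0.2686).
So the stationary probability of state 4 is 0.2246.

0.2246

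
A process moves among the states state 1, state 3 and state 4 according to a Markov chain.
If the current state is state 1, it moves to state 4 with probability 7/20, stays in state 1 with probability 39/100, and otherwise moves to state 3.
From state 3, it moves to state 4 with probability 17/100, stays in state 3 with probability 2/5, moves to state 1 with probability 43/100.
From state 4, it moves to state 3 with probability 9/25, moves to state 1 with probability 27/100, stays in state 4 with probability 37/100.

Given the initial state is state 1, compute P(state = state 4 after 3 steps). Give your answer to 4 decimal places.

Propagate the distribution vector 3 steps from state 1.
After 0 steps: (1.0000, 0.0000, 0.0000)
After 1 step: (0.3900, 0.2600, 0.3500)
After 2 steps: (0.3584, 0.3314, 0.3102)
After 3 steps: (0.3660, 0.3374, 0.2966)
P(in state 4 after 3 steps) = 0.2966

0.2966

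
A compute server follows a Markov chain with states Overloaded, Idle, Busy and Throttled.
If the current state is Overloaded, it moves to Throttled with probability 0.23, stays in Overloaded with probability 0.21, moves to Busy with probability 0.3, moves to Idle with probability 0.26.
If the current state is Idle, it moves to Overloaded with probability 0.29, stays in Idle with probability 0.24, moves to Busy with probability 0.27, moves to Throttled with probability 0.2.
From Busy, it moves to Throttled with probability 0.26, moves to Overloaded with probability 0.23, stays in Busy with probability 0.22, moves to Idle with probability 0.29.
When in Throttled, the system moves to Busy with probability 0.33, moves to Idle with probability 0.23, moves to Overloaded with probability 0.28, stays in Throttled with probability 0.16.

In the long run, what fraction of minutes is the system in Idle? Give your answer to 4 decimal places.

Let the stationary distribution be π with π = πP and π_1 + π_2 + π_3 + π_4 = 1.
π_1 = 0.21·π_1 + 0.29·π_2 + 0.23·π_3 + 0.28·π_4
π_2 = 0.26·π_1 + 0.24·π_2 + 0.29·π_3 + 0.23·π_4
π_3 = 0.3·π_1 + 0.27·π_2 + 0.22·π_3 + 0.33·π_4
Solving with the normalization constraint gives π = (0.2512, 0.2567, 0.2766, 0.2155).
So the stationary probability of Idle is 0.2567.

0.2567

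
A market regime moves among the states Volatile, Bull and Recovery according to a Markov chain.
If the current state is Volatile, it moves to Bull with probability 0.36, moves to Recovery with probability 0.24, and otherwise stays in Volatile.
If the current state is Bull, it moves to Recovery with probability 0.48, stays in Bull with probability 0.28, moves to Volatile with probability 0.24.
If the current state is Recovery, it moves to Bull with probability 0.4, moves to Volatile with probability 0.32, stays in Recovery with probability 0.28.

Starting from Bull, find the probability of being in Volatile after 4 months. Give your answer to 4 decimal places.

Propagate the distribution vector 4 months from Bull.
After 0 months: (0.0000, 1.0000, 0.0000)
After 1 month: (0.2400, 0.2800, 0.4800)
After 2 months: (0.3168, 0.3568, 0.3264)
After 3 months: (0.3168, 0.3445, 0.3387)
After 4 months: (0.3178, 0.3460, 0.3362)
P(in Volatile after 4 months) = 0.3178

0.3178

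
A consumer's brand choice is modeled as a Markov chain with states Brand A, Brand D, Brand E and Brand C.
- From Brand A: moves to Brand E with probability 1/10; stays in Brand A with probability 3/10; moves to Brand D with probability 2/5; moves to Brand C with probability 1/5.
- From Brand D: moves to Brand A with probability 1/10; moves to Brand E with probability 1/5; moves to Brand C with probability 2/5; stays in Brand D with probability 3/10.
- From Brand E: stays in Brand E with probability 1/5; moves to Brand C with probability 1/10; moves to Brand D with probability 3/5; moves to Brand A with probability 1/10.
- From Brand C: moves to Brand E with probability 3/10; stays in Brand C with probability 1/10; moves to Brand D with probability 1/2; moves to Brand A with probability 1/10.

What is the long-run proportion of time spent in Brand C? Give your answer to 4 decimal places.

0.2397

Let the stationary distribution be π with π = πP and π_1 + π_2 + π_3 + π_4 = 1.
π_1 = 0.3·π_1 + 0.1·π_2 + 0.1·π_3 + 0.1·π_4
π_2 = 0.4·π_1 + 0.3·π_2 + 0.6·π_3 + 0.5·π_4
π_3 = 0.1·π_1 + 0.2·π_2 + 0.2·π_3 + 0.3·π_4
Solving with the normalization constraint gives π = (0.1250, 0.4239, 0.2115, 0.2397).
So the stationary probability of Brand C is 0.2397.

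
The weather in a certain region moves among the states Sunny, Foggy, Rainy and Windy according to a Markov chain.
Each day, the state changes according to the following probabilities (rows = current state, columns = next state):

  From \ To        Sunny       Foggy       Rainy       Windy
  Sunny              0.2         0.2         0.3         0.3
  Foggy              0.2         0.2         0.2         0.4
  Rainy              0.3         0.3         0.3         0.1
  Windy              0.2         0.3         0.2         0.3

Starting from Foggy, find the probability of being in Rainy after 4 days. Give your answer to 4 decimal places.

Propagate the distribution vector 4 days from Foggy.
After 0 days: (0.0000, 1.0000, 0.0000, 0.0000)
After 1 day: (0.2000, 0.2000, 0.2000, 0.4000)
After 2 days: (0.2200, 0.2600, 0.2400, 0.2800)
After 3 days: (0.2240, 0.2520, 0.2460, 0.2780)
After 4 days: (0.2246, 0.2524, 0.2470, 0.2760)
P(in Rainy after 4 days) = 0.2470

0.2470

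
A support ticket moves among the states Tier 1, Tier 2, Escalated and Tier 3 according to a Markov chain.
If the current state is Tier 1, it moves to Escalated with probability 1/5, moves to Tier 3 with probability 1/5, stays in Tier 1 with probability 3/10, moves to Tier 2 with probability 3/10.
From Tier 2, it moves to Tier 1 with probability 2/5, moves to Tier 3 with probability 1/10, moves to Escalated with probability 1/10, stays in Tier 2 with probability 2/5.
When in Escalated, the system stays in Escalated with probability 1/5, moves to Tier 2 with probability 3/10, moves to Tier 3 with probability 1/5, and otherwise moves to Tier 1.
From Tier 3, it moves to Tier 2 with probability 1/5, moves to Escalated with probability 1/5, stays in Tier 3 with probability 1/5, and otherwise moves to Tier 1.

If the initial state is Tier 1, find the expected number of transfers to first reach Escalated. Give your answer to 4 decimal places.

Let t(s) be the expected number of transfers to first reach Escalated from state s, with t(Escalated) = 0. Conditioning on the first transfer:
t(Tier 1) = 1 + 0.3·t(Tier 1) + 0.3·t(Tier 2) + 0.2·t(Tier 3)
t(Tier 2) = 1 + 0.4·t(Tier 1) + 0.4·t(Tier 2) + 0.1·t(Tier 3)
t(Tier 3) = 1 + 0.4·t(Tier 1) + 0.2·t(Tier 2) + 0.2·t(Tier 3)
Solving: t(Tier 1) = 5.9333, t(Tier 2) = 6.6000, t(Tier 3) = 5.8667.
Expected transfers from Tier 1 to Escalated: 5.9333.

5.9333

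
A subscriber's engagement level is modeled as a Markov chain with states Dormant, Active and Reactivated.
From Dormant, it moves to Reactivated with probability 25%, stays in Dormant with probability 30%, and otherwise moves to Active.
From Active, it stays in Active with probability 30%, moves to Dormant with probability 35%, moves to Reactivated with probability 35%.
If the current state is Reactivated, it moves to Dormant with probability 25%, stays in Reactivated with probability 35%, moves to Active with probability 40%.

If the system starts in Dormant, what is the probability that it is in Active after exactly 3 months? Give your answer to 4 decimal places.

Propagate the distribution vector 3 months from Dormant.
After 0 months: (1.0000, 0.0000, 0.0000)
After 1 month: (0.3000, 0.4500, 0.2500)
After 2 months: (0.3100, 0.3700, 0.3200)
After 3 months: (0.3025, 0.3785, 0.3190)
P(in Active after 3 months) = 0.3785

0.3785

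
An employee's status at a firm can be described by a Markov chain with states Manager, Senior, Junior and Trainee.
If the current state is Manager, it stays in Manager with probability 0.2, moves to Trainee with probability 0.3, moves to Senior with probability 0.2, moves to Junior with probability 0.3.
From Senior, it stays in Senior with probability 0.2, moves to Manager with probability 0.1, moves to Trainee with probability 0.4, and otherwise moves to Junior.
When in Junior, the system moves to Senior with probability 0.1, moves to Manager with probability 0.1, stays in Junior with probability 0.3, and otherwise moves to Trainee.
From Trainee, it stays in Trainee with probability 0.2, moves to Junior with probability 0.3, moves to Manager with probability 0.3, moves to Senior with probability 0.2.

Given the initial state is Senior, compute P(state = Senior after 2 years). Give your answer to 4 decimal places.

Propagate the distribution vector 2 years from Senior.
After 0 years: (0.0000, 1.0000, 0.0000, 0.0000)
After 1 year: (0.1000, 0.2000, 0.3000, 0.4000)
After 2 years: (0.1900, 0.1700, 0.3000, 0.3400)
P(in Senior after 2 years) = 0.1700

0.1700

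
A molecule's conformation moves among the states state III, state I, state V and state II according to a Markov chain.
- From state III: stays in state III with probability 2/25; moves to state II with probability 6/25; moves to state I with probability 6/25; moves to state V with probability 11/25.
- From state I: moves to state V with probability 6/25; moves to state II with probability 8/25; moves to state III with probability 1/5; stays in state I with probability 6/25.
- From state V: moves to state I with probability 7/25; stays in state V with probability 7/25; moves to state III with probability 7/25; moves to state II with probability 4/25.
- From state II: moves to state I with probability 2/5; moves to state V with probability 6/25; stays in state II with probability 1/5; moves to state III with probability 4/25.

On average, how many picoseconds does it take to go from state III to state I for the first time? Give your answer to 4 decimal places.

3.4910

Let t(s) be the expected number of picoseconds to first reach state I from state s, with t(state I) = 0. Conditioning on the first picosecond:
t(state III) = 1 + 0.08·t(state III) + 0.44·t(state V) + 0.24·t(state II)
t(state V) = 1 + 0.28·t(state III) + 0.28·t(state V) + 0.16·t(state II)
t(state II) = 1 + 0.16·t(state III) + 0.24·t(state V) + 0.2·t(state II)
Solving: t(state III) = 3.4910, t(state V) = 3.4065, t(state II) = 2.9702.
Expected picoseconds from state III to state I: 3.4910.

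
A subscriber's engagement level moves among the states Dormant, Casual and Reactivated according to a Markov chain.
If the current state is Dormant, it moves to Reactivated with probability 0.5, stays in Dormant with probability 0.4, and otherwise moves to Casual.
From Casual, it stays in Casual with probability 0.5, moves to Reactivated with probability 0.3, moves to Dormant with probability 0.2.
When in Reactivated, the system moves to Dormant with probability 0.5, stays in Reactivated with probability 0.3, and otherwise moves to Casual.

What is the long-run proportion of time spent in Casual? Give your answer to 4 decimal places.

Let the stationary distribution be π with π = πP and π_1 + π_2 + π_3 = 1.
π_1 = 0.4·π_1 + 0.2·π_2 + 0.5·π_3
π_2 = 0.1·π_1 + 0.5·π_2 + 0.2·π_3
Solving with the normalization constraint gives π = (0.3919, 0.2297, 0.3784).
So the stationary probability of Casual is 0.2297.

0.2297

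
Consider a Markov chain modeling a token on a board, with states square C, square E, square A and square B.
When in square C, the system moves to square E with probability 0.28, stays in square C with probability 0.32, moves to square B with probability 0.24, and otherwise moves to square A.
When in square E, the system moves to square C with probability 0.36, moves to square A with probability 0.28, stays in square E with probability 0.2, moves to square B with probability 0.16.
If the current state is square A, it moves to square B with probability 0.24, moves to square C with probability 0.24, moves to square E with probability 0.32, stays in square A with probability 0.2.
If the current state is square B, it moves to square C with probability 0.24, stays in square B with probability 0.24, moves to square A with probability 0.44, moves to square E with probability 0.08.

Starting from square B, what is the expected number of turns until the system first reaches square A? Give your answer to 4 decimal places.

Let t(s) be the expected number of turns to first reach square A from state s, with t(square A) = 0. Conditioning on the first turn:
t(square C) = 1 + 0.32·t(square C) + 0.28·t(square E) + 0.24·t(square B)
t(square E) = 1 + 0.36·t(square C) + 0.2·t(square E) + 0.16·t(square B)
t(square B) = 1 + 0.24·t(square C) + 0.08·t(square E) + 0.24·t(square B)
Solving: t(square C) = 4.0244, t(square E) = 3.6553, t(square B) = 2.9714.
Expected turns from square B to square A: 2.9714.

2.9714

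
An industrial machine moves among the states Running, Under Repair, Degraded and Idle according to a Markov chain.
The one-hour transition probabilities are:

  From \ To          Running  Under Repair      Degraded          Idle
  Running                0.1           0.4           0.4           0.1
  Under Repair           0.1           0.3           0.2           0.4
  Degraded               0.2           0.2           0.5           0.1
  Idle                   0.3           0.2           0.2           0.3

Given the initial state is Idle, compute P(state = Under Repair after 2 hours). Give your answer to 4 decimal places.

0.2800

Propagate the distribution vector 2 hours from Idle.
After 0 hours: (0.0000, 0.0000, 0.0000, 1.0000)
After 1 hour: (0.3000, 0.2000, 0.2000, 0.3000)
After 2 hours: (0.1800, 0.2800, 0.3200, 0.2200)
P(in Under Repair after 2 hours) = 0.2800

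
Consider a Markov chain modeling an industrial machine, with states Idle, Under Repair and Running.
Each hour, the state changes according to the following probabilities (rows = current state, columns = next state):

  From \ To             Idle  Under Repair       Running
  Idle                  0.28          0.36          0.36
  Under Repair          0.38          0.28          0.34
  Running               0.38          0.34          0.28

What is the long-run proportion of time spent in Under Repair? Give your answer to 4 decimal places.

Let the stationary distribution be π with π = πP and π_1 + π_2 + π_3 = 1.
π_1 = 0.28·π_1 + 0.38·π_2 + 0.38·π_3
π_2 = 0.36·π_1 + 0.28·π_2 + 0.34·π_3
Solving with the normalization constraint gives π = (0.3455, 0.3273, 0.3273).
So the stationary probability of Under Repair is 0.3273.

0.3273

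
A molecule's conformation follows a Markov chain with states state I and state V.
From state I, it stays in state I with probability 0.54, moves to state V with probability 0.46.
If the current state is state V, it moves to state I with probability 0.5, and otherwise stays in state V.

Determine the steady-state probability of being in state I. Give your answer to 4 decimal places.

0.5208

Let the stationary distribution be π with π = πP and π_1 + π_2 = 1.
π_1 = 0.54·π_1 + 0.5·π_2
Solving with the normalization constraint gives π = (0.5208, 0.4792).
So the stationary probability of state I is 0.5208.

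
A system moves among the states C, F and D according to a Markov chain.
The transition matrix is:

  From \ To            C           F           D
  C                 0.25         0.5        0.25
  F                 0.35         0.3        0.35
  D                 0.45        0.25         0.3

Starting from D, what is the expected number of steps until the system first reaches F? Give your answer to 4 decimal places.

Let t(s) be the expected number of steps to first reach F from state s, with t(F) = 0. Conditioning on the first step:
t(C) = 1 + 0.25·t(C) + 0.25·t(D)
t(D) = 1 + 0.45·t(C) + 0.3·t(D)
Solving: t(C) = 2.3030, t(D) = 2.9091.
Expected steps from D to F: 2.9091.

2.9091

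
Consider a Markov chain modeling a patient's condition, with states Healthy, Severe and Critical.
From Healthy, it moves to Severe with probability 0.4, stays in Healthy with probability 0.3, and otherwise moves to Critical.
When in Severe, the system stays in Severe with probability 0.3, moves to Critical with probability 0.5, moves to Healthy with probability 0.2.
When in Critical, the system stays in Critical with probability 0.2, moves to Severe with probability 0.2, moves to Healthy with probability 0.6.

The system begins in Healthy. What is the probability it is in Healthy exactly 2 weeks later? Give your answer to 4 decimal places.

0.3500

Sum over the intermediate state after 1 week:
P = P(Healthy→Healthy)·P(Healthy→Healthy) + P(Healthy→Severe)·P(Severe→Healthy) + P(Healthy→Critical)·P(Critical→Healthy)
  = 0.3×0.3 + 0.4×0.2 + 0.3×0.6
  = 0.0900 + 0.0800 + 0.1800 = 0.3500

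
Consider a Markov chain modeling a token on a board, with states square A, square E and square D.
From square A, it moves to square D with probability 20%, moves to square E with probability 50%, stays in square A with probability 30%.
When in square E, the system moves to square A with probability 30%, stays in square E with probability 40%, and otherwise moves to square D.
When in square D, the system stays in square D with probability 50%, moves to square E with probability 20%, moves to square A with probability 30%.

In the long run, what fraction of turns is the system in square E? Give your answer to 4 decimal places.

0.3625

Let the stationary distribution be π with π = πP and π_1 + π_2 + π_3 = 1.
π_1 = 0.3·π_1 + 0.3·π_2 + 0.3·π_3
π_2 = 0.5·π_1 + 0.4·π_2 + 0.2·π_3
Solving with the normalization constraint gives π = (0.3000, 0.3625, 0.3375).
So the stationary probability of square E is 0.3625.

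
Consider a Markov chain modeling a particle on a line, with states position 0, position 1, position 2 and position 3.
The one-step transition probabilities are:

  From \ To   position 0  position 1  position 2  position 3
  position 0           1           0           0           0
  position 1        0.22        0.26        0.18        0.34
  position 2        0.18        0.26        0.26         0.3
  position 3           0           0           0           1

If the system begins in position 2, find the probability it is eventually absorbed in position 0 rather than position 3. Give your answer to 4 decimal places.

0.3802

Let h(s) be the probability of absorption at position 0 starting from transient state s. Then h(position 0) = 1 and h(position 3) = 0. By first-step analysis:
h(position 1) = 0.22·1 + 0.26·h(position 1) + 0.18·h(position 2) + 0.34·0
h(position 2) = 0.18·1 + 0.26·h(position 1) + 0.26·h(position 2) + 0.3·0
Solving: h(position 1) = 0.3898, h(position 2) = 0.3802.
Starting from position 2, the probability is 0.3802.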